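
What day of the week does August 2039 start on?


Target: August 1, 2039
Anchor: Jan 1, 2039. With p = 2039 - 1 = 2038: (p + p//4 - p//100 + p//400) mod 7 = (2038 + 509 - 20 + 5) mod 7 = 2532 mod 7 = 5 -> Saturday (Mon=0 ... Sun=6)
Days before August (Jan-Jul): 212 days
Weekday index = (5 + 212) mod 7 = 0

Monday


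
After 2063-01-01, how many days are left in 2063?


Day of year: 1 of 365
Remaining = 365 - 1

364 days


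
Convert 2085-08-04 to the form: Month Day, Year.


ISO 2085-08-04 parses as year=2085, month=08, day=04
Month 8 -> August

August 4, 2085


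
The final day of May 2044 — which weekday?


May 2044 has 31 days
Anchor: Jan 1, 2044. With p = 2044 - 1 = 2043: (p + p//4 - p//100 + p//400) mod 7 = (2043 + 510 - 20 + 5) mod 7 = 2538 mod 7 = 4 -> Friday (Mon=0 ... Sun=6)
Days before May (Jan-Apr): 121; May 1 index = (4 + 121) mod 7 = 6 -> Sunday
Last day offset: 31 - 1 = 30 days
Weekday index = (6 + 30) mod 7 = 1

Tuesday, May 31


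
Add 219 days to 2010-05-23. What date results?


Start: 2010-05-23, add 219 days
May 2010 has 31 days: 31 - 23 = 8 days to May 31 -> 211 left
June 2010 has 30 days -> 181 left
July 2010 has 31 days -> 150 left
August 2010 has 31 days -> 119 left
September 2010 has 30 days -> 89 left
October 2010 has 31 days -> 58 left
November 2010 has 30 days -> 28 left
December 2010: 28 <= 31 -> lands on December 28

Result: 2010-12-28


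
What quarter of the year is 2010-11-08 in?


Month: November (month 11)
Q1: Jan-Mar, Q2: Apr-Jun, Q3: Jul-Sep, Q4: Oct-Dec

Q4


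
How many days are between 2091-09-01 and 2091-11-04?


From 2091-09-01 to 2091-11-04
2091-09-01: days before September = 31 + 28 + 31 + 30 + 31 + 30 + 31 + 31 = 243 (2091 is not a leap year); day of year = 243 + 1 = 244
2091-11-04: days before November = 31 + 28 + 31 + 30 + 31 + 30 + 31 + 31 + 30 + 31 = 304 (2091 is not a leap year); day of year = 304 + 4 = 308
Same year: 308 - 244 = 64

64 days


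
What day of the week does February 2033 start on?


Target: February 1, 2033
Anchor: Jan 1, 2033. With p = 2033 - 1 = 2032: (p + p//4 - p//100 + p//400) mod 7 = (2032 + 508 - 20 + 5) mod 7 = 2525 mod 7 = 5 -> Saturday (Mon=0 ... Sun=6)
Days before February (Jan): 31 days
Weekday index = (5 + 31) mod 7 = 1

Tuesday


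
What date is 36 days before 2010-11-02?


Start: 2010-11-02, subtract 36 days
Back 2 days from November 2 reaches October 31, 2010 -> 34 left
October 2010 has 31 days -> back to September 30, 2010 -> 3 left
September 2010: 30 - 3 = 27 -> lands on September 27

Result: 2010-09-27


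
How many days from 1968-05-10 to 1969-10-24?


From 1968-05-10 to 1969-10-24
1968-05-10: days before May = 31 + 29 + 31 + 30 = 121 (1968 is a leap year); day of year = 121 + 10 = 131
1969-10-24: days before October = 31 + 28 + 31 + 30 + 31 + 30 + 31 + 31 + 30 = 273 (1969 is not a leap year); day of year = 273 + 24 = 297
Rest of 1968: 366 - 131 = 235
Total = 235 + 297 = 532

532 days


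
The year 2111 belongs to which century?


Century = (year - 1) // 100 + 1
= (2111 - 1) // 100 + 1
= 2110 // 100 + 1
= 21 + 1

22nd century


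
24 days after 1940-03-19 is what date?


Start: 1940-03-19, add 24 days
March 1940 has 31 days: 31 - 19 = 12 days to March 31 -> 12 left
April 1940: 12 <= 30 -> lands on April 12

Result: 1940-04-12


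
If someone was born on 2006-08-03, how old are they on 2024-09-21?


Birth: 2006-08-03
Reference: 2024-09-21
Year difference: 2024 - 2006 = 18

18 years old


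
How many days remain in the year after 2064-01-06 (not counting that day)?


Day of year: 6 of 366
Remaining = 366 - 6

360 days


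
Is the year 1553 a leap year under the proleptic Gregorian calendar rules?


Gregorian leap year rule: divisible by 4, but not by 100, unless also by 400.
1553 is not divisible by 4 -> not a leap year

No


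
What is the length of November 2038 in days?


November 2038

30 days


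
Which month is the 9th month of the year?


Month 9 of 12

September


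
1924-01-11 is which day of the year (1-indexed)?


Date: January 11, 1924
No months before January
Plus 11 days in January

Day of year: 11


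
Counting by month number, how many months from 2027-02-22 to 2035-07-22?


From February 2027 to July 2035
8 years * 12 = 96 months, plus 5 months = 101

101 months


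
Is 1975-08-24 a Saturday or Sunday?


Anchor: Jan 1, 1975. With p = 1975 - 1 = 1974: (p + p//4 - p//100 + p//400) mod 7 = (1974 + 493 - 19 + 4) mod 7 = 2452 mod 7 = 2 -> Wednesday (Mon=0 ... Sun=6)
Day of year: 236; offset = 235
Weekday index = (2 + 235) mod 7 = 6 -> Sunday
Weekend days: Saturday, Sunday

Yes


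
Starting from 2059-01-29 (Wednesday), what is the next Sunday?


Current: Wednesday
Target: Sunday
Days ahead: 4

Next Sunday: 2059-02-02


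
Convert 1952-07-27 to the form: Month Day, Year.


ISO 1952-07-27 parses as year=1952, month=07, day=27
Month 7 -> July

July 27, 1952


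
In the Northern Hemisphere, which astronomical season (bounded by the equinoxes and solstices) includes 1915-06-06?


Date: June 6
Astronomical Spring (approx.; exact equinox/solstice day varies by year): March 20 to June 20
June 6 falls within the Spring window

Spring


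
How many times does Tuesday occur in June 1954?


June 1954 has 30 days
Anchor: Jan 1, 1954. With p = 1954 - 1 = 1953: (p + p//4 - p//100 + p//400) mod 7 = (1953 + 488 - 19 + 4) mod 7 = 2426 mod 7 = 4 -> Friday (Mon=0 ... Sun=6)
Days before June (Jan-May): 151; June 1 index = (4 + 151) mod 7 = 1 -> Tuesday
First Tuesday is June 1
Tuesdays: 1, 8, 15, 22, 29

5 Tuesdays


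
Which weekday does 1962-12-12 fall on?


Date: December 12, 1962
Anchor: Jan 1, 1962. With p = 1962 - 1 = 1961: (p + p//4 - p//100 + p//400) mod 7 = (1961 + 490 - 19 + 4) mod 7 = 2436 mod 7 = 0 -> Monday (Mon=0 ... Sun=6)
Days before December (Jan-Nov): 334; offset = 334 + 12 - 1 = 345
Weekday index = (0 + 345) mod 7 = 2

Day of the week: Wednesday


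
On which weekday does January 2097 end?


January 2097 has 31 days
Anchor: Jan 1, 2097. With p = 2097 - 1 = 2096: (p + p//4 - p//100 + p//400) mod 7 = (2096 + 524 - 20 + 5) mod 7 = 2605 mod 7 = 1 -> Tuesday (Mon=0 ... Sun=6)
January 1 is the anchor itself -> Tuesday
Last day offset: 31 - 1 = 30 days
Weekday index = (1 + 30) mod 7 = 3

Thursday, January 31


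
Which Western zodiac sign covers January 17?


Date: January 17
Conventional tropical zodiac dates: Capricorn from December 22 onward; Aquarius starts January 20
January 17 falls within the Capricorn range

Capricorn


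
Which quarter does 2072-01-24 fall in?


Month: January (month 1)
Q1: Jan-Mar, Q2: Apr-Jun, Q3: Jul-Sep, Q4: Oct-Dec

Q1


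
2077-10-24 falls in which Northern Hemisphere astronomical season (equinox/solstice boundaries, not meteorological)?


Date: October 24
Astronomical Autumn (approx.; exact equinox/solstice day varies by year): September 22 to December 20
October 24 falls within the Autumn window

Autumn


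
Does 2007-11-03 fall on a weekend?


Anchor: Jan 1, 2007. With p = 2007 - 1 = 2006: (p + p//4 - p//100 + p//400) mod 7 = (2006 + 501 - 20 + 5) mod 7 = 2492 mod 7 = 0 -> Monday (Mon=0 ... Sun=6)
Day of year: 307; offset = 306
Weekday index = (0 + 306) mod 7 = 5 -> Saturday
Weekend days: Saturday, Sunday

Yes


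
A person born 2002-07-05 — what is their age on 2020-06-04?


Birth: 2002-07-05
Reference: 2020-06-04
Year difference: 2020 - 2002 = 18
Birthday not yet reached in 2020, subtract 1

17 years old


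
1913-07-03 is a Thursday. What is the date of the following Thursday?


Current: Thursday
Target: Thursday
Days ahead: 7

Next Thursday: 1913-07-10


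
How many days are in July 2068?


July 2068

31 days


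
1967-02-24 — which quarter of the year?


Month: February (month 2)
Q1: Jan-Mar, Q2: Apr-Jun, Q3: Jul-Sep, Q4: Oct-Dec

Q1


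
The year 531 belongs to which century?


Century = (year - 1) // 100 + 1
= (531 - 1) // 100 + 1
= 530 // 100 + 1
= 5 + 1

6th century


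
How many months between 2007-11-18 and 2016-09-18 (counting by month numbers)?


From November 2007 to September 2016
9 years * 12 = 108 months, minus 2 months = 106

106 months


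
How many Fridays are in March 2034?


March 2034 has 31 days
Anchor: Jan 1, 2034. With p = 2034 - 1 = 2033: (p + p//4 - p//100 + p//400) mod 7 = (2033 + 508 - 20 + 5) mod 7 = 2526 mod 7 = 6 -> Sunday (Mon=0 ... Sun=6)
Days before March (Jan-Feb): 59; March 1 index = (6 + 59) mod 7 = 2 -> Wednesday
First Friday is March 3
Fridays: 3, 10, 17, 24, 31

5 Fridays


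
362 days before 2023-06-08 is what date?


Start: 2023-06-08, subtract 362 days
Back 8 days from June 8 reaches May 31, 2023 -> 354 left
May 2023 has 31 days -> back to April 30, 2023 -> 323 left
April 2023 has 30 days -> back to March 31, 2023 -> 293 left
March 2023 has 31 days -> back to February 28, 2023 -> 262 left
February 2023 has 28 days -> back to January 31, 2023 -> 234 left
January 2023 has 31 days -> back to December 31, 2022 -> 203 left
December 2022 has 31 days -> back to November 30, 2022 -> 172 left
November 2022 has 30 days -> back to October 31, 2022 -> 142 left
October 2022 has 31 days -> back to September 30, 2022 -> 111 left
September 2022 has 30 days -> back to August 31, 2022 -> 81 left
August 2022 has 31 days -> back to July 31, 2022 -> 50 left
July 2022 has 31 days -> back to June 30, 2022 -> 19 left
June 2022: 30 - 19 = 11 -> lands on June 11

Result: 2022-06-11


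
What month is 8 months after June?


June is month 6
6 + 8 = 14; wrap: 14 - 12 = 2

February


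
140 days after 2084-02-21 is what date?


Start: 2084-02-21, add 140 days
February 2084 has 29 days: 29 - 21 = 8 days to February 29 -> 132 left
March 2084 has 31 days -> 101 left
April 2084 has 30 days -> 71 left
May 2084 has 31 days -> 40 left
June 2084 has 30 days -> 10 left
July 2084: 10 <= 31 -> lands on July 10

Result: 2084-07-10


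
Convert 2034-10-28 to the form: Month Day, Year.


ISO 2034-10-28 parses as year=2034, month=10, day=28
Month 10 -> October

October 28, 2034


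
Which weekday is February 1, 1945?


Target: February 1, 1945
Anchor: Jan 1, 1945. With p = 1945 - 1 = 1944: (p + p//4 - p//100 + p//400) mod 7 = (1944 + 486 - 19 + 4) mod 7 = 2415 mod 7 = 0 -> Monday (Mon=0 ... Sun=6)
Days before February (Jan): 31 days
Weekday index = (0 + 31) mod 7 = 3

Thursday


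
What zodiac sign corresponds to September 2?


Date: September 2
Conventional tropical zodiac dates: Virgo from August 23 onward; Libra starts September 23
September 2 falls within the Virgo range

Virgo


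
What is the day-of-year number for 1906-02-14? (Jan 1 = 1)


Date: February 14, 1906
Days in months 1 through 1: 31
Plus 14 days in February

Day of year: 45


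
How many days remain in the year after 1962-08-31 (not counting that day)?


Day of year: 243 of 365
Remaining = 365 - 243

122 days


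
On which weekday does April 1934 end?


April 1934 has 30 days
Anchor: Jan 1, 1934. With p = 1934 - 1 = 1933: (p + p//4 - p//100 + p//400) mod 7 = (1933 + 483 - 19 + 4) mod 7 = 2401 mod 7 = 0 -> Monday (Mon=0 ... Sun=6)
Days before April (Jan-Mar): 90; April 1 index = (0 + 90) mod 7 = 6 -> Sunday
Last day offset: 30 - 1 = 29 days
Weekday index = (6 + 29) mod 7 = 0

Monday, April 30


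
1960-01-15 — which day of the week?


Date: January 15, 1960
Anchor: Jan 1, 1960. With p = 1960 - 1 = 1959: (p + p//4 - p//100 + p//400) mod 7 = (1959 + 489 - 19 + 4) mod 7 = 2433 mod 7 = 4 -> Friday (Mon=0 ... Sun=6)
Days into year = 15 - 1 = 14
Weekday index = (4 + 14) mod 7 = 4

Day of the week: Friday


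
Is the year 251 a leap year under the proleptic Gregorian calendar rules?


Gregorian leap year rule: divisible by 4, but not by 100, unless also by 400.
251 is not divisible by 4 -> not a leap year

No


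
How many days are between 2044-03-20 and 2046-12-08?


From 2044-03-20 to 2046-12-08
2044-03-20: days before March = 31 + 29 = 60 (2044 is a leap year); day of year = 60 + 20 = 80
2046-12-08: days before December = 31 + 28 + 31 + 30 + 31 + 30 + 31 + 31 + 30 + 31 + 30 = 334 (2046 is not a leap year); day of year = 334 + 8 = 342
Rest of 2044: 366 - 80 = 286
Full years 2045 (365): 365
Total = 286 + 365 + 342 = 993

993 days


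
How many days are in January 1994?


January 1994

31 days


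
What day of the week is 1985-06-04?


Date: June 4, 1985
Anchor: Jan 1, 1985. With p = 1985 - 1 = 1984: (p + p//4 - p//100 + p//400) mod 7 = (1984 + 496 - 19 + 4) mod 7 = 2465 mod 7 = 1 -> Tuesday (Mon=0 ... Sun=6)
Days before June (Jan-May): 151; offset = 151 + 4 - 1 = 154
Weekday index = (1 + 154) mod 7 = 1

Day of the week: Tuesday


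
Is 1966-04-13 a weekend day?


Anchor: Jan 1, 1966. With p = 1966 - 1 = 1965: (p + p//4 - p//100 + p//400) mod 7 = (1965 + 491 - 19 + 4) mod 7 = 2441 mod 7 = 5 -> Saturday (Mon=0 ... Sun=6)
Day of year: 103; offset = 102
Weekday index = (5 + 102) mod 7 = 2 -> Wednesday
Weekend days: Saturday, Sunday

No


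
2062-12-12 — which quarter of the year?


Month: December (month 12)
Q1: Jan-Mar, Q2: Apr-Jun, Q3: Jul-Sep, Q4: Oct-Dec

Q4


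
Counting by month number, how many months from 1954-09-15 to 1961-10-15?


From September 1954 to October 1961
7 years * 12 = 84 months, plus 1 month = 85

85 months


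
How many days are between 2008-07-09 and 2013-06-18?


From 2008-07-09 to 2013-06-18
2008-07-09: days before July = 31 + 29 + 31 + 30 + 31 + 30 = 182 (2008 is a leap year); day of year = 182 + 9 = 191
2013-06-18: days before June = 31 + 28 + 31 + 30 + 31 = 151 (2013 is not a leap year); day of year = 151 + 18 = 169
Rest of 2008: 366 - 191 = 175
Full years 2009 (365), 2010 (365), 2011 (365), 2012 (366): 1461
Total = 175 + 1461 + 169 = 1805

1805 days


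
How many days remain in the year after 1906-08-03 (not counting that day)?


Day of year: 215 of 365
Remaining = 365 - 215

150 days


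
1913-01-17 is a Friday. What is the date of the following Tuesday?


Current: Friday
Target: Tuesday
Days ahead: 4

Next Tuesday: 1913-01-21


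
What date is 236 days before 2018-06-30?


Start: 2018-06-30, subtract 236 days
Back 30 days from June 30 reaches May 31, 2018 -> 206 left
May 2018 has 31 days -> back to April 30, 2018 -> 175 left
April 2018 has 30 days -> back to March 31, 2018 -> 145 left
March 2018 has 31 days -> back to February 28, 2018 -> 114 left
February 2018 has 28 days -> back to January 31, 2018 -> 86 left
January 2018 has 31 days -> back to December 31, 2017 -> 55 left
December 2017 has 31 days -> back to November 30, 2017 -> 24 left
November 2017: 30 - 24 = 6 -> lands on November 6

Result: 2017-11-06


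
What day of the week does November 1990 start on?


Target: November 1, 1990
Anchor: Jan 1, 1990. With p = 1990 - 1 = 1989: (p + p//4 - p//100 + p//400) mod 7 = (1989 + 497 - 19 + 4) mod 7 = 2471 mod 7 = 0 -> Monday (Mon=0 ... Sun=6)
Days before November (Jan-Oct): 304 days
Weekday index = (0 + 304) mod 7 = 3

Thursday


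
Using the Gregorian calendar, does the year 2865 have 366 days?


Gregorian leap year rule: divisible by 4, but not by 100, unless also by 400.
2865 is not divisible by 4 -> not a leap year

No


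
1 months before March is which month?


March is month 3
3 - 1 = 2

February


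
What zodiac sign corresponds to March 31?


Date: March 31
Conventional tropical zodiac dates: Aries from March 21 onward; Taurus starts April 20
March 31 falls within the Aries range

Aries


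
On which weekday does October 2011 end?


October 2011 has 31 days
Anchor: Jan 1, 2011. With p = 2011 - 1 = 2010: (p + p//4 - p//100 + p//400) mod 7 = (2010 + 502 - 20 + 5) mod 7 = 2497 mod 7 = 5 -> Saturday (Mon=0 ... Sun=6)
Days before October (Jan-Sep): 273; October 1 index = (5 + 273) mod 7 = 5 -> Saturday
Last day offset: 31 - 1 = 30 days
Weekday index = (5 + 30) mod 7 = 0

Monday, October 31


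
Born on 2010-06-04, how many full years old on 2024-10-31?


Birth: 2010-06-04
Reference: 2024-10-31
Year difference: 2024 - 2010 = 14

14 years old


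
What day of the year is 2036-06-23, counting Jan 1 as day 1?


Date: June 23, 2036
Days in months 1 through 5: 152
Plus 23 days in June

Day of year: 175


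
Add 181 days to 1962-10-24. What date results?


Start: 1962-10-24, add 181 days
October 1962 has 31 days: 31 - 24 = 7 days to October 31 -> 174 left
November 1962 has 30 days -> 144 left
December 1962 has 31 days -> 113 left
January 1963 has 31 days -> 82 left
February 1963 has 28 days -> 54 left
March 1963 has 31 days -> 23 left
April 1963: 23 <= 30 -> lands on April 23

Result: 1963-04-23


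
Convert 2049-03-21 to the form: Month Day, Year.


ISO 2049-03-21 parses as year=2049, month=03, day=21
Month 3 -> March

March 21, 2049


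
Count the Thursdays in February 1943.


February 1943 has 28 days
Anchor: Jan 1, 1943. With p = 1943 - 1 = 1942: (p + p//4 - p//100 + p//400) mod 7 = (1942 + 485 - 19 + 4) mod 7 = 2412 mod 7 = 4 -> Friday (Mon=0 ... Sun=6)
Days before February (Jan): 31; February 1 index = (4 + 31) mod 7 = 0 -> Monday
First Thursday is February 4
Thursdays: 4, 11, 18, 25

4 Thursdays


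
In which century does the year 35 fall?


Century = (year - 1) // 100 + 1
= (35 - 1) // 100 + 1
= 34 // 100 + 1
= 0 + 1

1st century


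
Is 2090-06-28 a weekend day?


Anchor: Jan 1, 2090. With p = 2090 - 1 = 2089: (p + p//4 - p//100 + p//400) mod 7 = (2089 + 522 - 20 + 5) mod 7 = 2596 mod 7 = 6 -> Sunday (Mon=0 ... Sun=6)
Day of year: 179; offset = 178
Weekday index = (6 + 178) mod 7 = 2 -> Wednesday
Weekend days: Saturday, Sunday

No


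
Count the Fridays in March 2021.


March 2021 has 31 days
Anchor: Jan 1, 2021. With p = 2021 - 1 = 2020: (p + p//4 - p//100 + p//400) mod 7 = (2020 + 505 - 20 + 5) mod 7 = 2510 mod 7 = 4 -> Friday (Mon=0 ... Sun=6)
Days before March (Jan-Feb): 59; March 1 index = (4 + 59) mod 7 = 0 -> Monday
First Friday is March 5
Fridays: 5, 12, 19, 26

4 Fridays


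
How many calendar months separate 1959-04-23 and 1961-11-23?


From April 1959 to November 1961
2 years * 12 = 24 months, plus 7 months = 31

31 months


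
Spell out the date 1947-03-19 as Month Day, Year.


ISO 1947-03-19 parses as year=1947, month=03, day=19
Month 3 -> March

March 19, 1947


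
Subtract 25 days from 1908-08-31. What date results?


Start: 1908-08-31, subtract 25 days
31 - 25 = 6 stays within August 1908

Result: 1908-08-06


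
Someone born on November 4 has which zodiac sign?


Date: November 4
Conventional tropical zodiac dates: Scorpio from October 23 onward; Sagittarius starts November 22
November 4 falls within the Scorpio range

Scorpio


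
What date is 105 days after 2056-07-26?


Start: 2056-07-26, add 105 days
July 2056 has 31 days: 31 - 26 = 5 days to July 31 -> 100 left
August 2056 has 31 days -> 69 left
September 2056 has 30 days -> 39 left
October 2056 has 31 days -> 8 left
November 2056: 8 <= 30 -> lands on November 8

Result: 2056-11-08


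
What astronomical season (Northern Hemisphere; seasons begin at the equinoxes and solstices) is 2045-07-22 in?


Date: July 22
Astronomical Summer (approx.; exact equinox/solstice day varies by year): June 21 to September 21
July 22 falls within the Summer window

Summer


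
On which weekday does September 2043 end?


September 2043 has 30 days
Anchor: Jan 1, 2043. With p = 2043 - 1 = 2042: (p + p//4 - p//100 + p//400) mod 7 = (2042 + 510 - 20 + 5) mod 7 = 2537 mod 7 = 3 -> Thursday (Mon=0 ... Sun=6)
Days before September (Jan-Aug): 243; September 1 index = (3 + 243) mod 7 = 1 -> Tuesday
Last day offset: 30 - 1 = 29 days
Weekday index = (1 + 29) mod 7 = 2

Wednesday, September 30


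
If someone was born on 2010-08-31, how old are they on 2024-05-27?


Birth: 2010-08-31
Reference: 2024-05-27
Year difference: 2024 - 2010 = 14
Birthday not yet reached in 2024, subtract 1

13 years old


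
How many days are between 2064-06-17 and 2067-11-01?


From 2064-06-17 to 2067-11-01
2064-06-17: days before June = 31 + 29 + 31 + 30 + 31 = 152 (2064 is a leap year); day of year = 152 + 17 = 169
2067-11-01: days before November = 31 + 28 + 31 + 30 + 31 + 30 + 31 + 31 + 30 + 31 = 304 (2067 is not a leap year); day of year = 304 + 1 = 305
Rest of 2064: 366 - 169 = 197
Full years 2065 (365), 2066 (365): 730
Total = 197 + 730 + 305 = 1232

1232 days


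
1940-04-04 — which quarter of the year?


Month: April (month 4)
Q1: Jan-Mar, Q2: Apr-Jun, Q3: Jul-Sep, Q4: Oct-Dec

Q2


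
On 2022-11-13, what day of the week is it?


Date: November 13, 2022
Anchor: Jan 1, 2022. With p = 2022 - 1 = 2021: (p + p//4 - p//100 + p//400) mod 7 = (2021 + 505 - 20 + 5) mod 7 = 2511 mod 7 = 5 -> Saturday (Mon=0 ... Sun=6)
Days before November (Jan-Oct): 304; offset = 304 + 13 - 1 = 316
Weekday index = (5 + 316) mod 7 = 6

Day of the week: Sunday


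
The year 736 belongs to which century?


Century = (year - 1) // 100 + 1
= (736 - 1) // 100 + 1
= 735 // 100 + 1
= 7 + 1

8th century


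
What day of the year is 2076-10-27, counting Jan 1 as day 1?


Date: October 27, 2076
Days in months 1 through 9: 274
Plus 27 days in October

Day of year: 301


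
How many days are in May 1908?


May 1908

31 days


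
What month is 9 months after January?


January is month 1
1 + 9 = 10

October


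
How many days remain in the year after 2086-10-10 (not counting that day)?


Day of year: 283 of 365
Remaining = 365 - 283

82 days


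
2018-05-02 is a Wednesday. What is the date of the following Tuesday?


Current: Wednesday
Target: Tuesday
Days ahead: 6

Next Tuesday: 2018-05-08


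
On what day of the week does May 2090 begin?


Target: May 1, 2090
Anchor: Jan 1, 2090. With p = 2090 - 1 = 2089: (p + p//4 - p//100 + p//400) mod 7 = (2089 + 522 - 20 + 5) mod 7 = 2596 mod 7 = 6 -> Sunday (Mon=0 ... Sun=6)
Days before May (Jan-Apr): 120 days
Weekday index = (6 + 120) mod 7 = 0

Monday


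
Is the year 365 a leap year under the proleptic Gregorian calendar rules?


Gregorian leap year rule: divisible by 4, but not by 100, unless also by 400.
365 is not divisible by 4 -> not a leap year

No


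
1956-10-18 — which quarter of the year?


Month: October (month 10)
Q1: Jan-Mar, Q2: Apr-Jun, Q3: Jul-Sep, Q4: Oct-Dec

Q4


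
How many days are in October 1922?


October 1922

31 days


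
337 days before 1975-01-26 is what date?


Start: 1975-01-26, subtract 337 days
Back 26 days from January 26 reaches December 31, 1974 -> 311 left
December 1974 has 31 days -> back to November 30, 1974 -> 280 left
November 1974 has 30 days -> back to October 31, 1974 -> 250 left
October 1974 has 31 days -> back to September 30, 1974 -> 219 left
September 1974 has 30 days -> back to August 31, 1974 -> 189 left
August 1974 has 31 days -> back to July 31, 1974 -> 158 left
July 1974 has 31 days -> back to June 30, 1974 -> 127 left
June 1974 has 30 days -> back to May 31, 1974 -> 97 left
May 1974 has 31 days -> back to April 30, 1974 -> 66 left
April 1974 has 30 days -> back to March 31, 1974 -> 36 left
March 1974 has 31 days -> back to February 28, 1974 -> 5 left
February 1974: 28 - 5 = 23 -> lands on February 23

Result: 1974-02-23


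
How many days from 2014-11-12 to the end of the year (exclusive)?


Day of year: 316 of 365
Remaining = 365 - 316

49 days


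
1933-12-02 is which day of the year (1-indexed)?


Date: December 2, 1933
Days in months 1 through 11: 334
Plus 2 days in December

Day of year: 336


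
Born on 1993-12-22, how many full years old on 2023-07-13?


Birth: 1993-12-22
Reference: 2023-07-13
Year difference: 2023 - 1993 = 30
Birthday not yet reached in 2023, subtract 1

29 years old


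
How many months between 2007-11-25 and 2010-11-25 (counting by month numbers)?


From November 2007 to November 2010
3 years * 12 = 36 months = 36

36 months


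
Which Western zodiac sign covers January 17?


Date: January 17
Conventional tropical zodiac dates: Capricorn from December 22 onward; Aquarius starts January 20
January 17 falls within the Capricorn range

Capricorn


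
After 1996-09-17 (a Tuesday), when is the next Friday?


Current: Tuesday
Target: Friday
Days ahead: 3

Next Friday: 1996-09-20


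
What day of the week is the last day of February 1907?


February 1907 has 28 days
Anchor: Jan 1, 1907. With p = 1907 - 1 = 1906: (p + p//4 - p//100 + p//400) mod 7 = (1906 + 476 - 19 + 4) mod 7 = 2367 mod 7 = 1 -> Tuesday (Mon=0 ... Sun=6)
Days before February (Jan): 31; February 1 index = (1 + 31) mod 7 = 4 -> Friday
Last day offset: 28 - 1 = 27 days
Weekday index = (4 + 27) mod 7 = 3

Thursday, February 28


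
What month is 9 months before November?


November is month 11
11 - 9 = 2

February


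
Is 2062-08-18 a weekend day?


Anchor: Jan 1, 2062. With p = 2062 - 1 = 2061: (p + p//4 - p//100 + p//400) mod 7 = (2061 + 515 - 20 + 5) mod 7 = 2561 mod 7 = 6 -> Sunday (Mon=0 ... Sun=6)
Day of year: 230; offset = 229
Weekday index = (6 + 229) mod 7 = 4 -> Friday
Weekend days: Saturday, Sunday

No


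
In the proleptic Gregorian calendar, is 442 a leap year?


Gregorian leap year rule: divisible by 4, but not by 100, unless also by 400.
442 is not divisible by 4 -> not a leap year

No


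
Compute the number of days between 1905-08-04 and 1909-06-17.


From 1905-08-04 to 1909-06-17
1905-08-04: days before August = 31 + 28 + 31 + 30 + 31 + 30 + 31 = 212 (1905 is not a leap year); day of year = 212 + 4 = 216
1909-06-17: days before June = 31 + 28 + 31 + 30 + 31 = 151 (1909 is not a leap year); day of year = 151 + 17 = 168
Rest of 1905: 365 - 216 = 149
Full years 1906 (365), 1907 (365), 1908 (366): 1096
Total = 149 + 1096 + 168 = 1413

1413 days


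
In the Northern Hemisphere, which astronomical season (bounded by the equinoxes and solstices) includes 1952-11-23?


Date: November 23
Astronomical Autumn (approx.; exact equinox/solstice day varies by year): September 22 to December 20
November 23 falls within the Autumn window

Autumn


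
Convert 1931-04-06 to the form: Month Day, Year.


ISO 1931-04-06 parses as year=1931, month=04, day=06
Month 4 -> April

April 6, 1931


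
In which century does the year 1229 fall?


Century = (year - 1) // 100 + 1
= (1229 - 1) // 100 + 1
= 1228 // 100 + 1
= 12 + 1

13th century


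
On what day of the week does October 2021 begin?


Target: October 1, 2021
Anchor: Jan 1, 2021. With p = 2021 - 1 = 2020: (p + p//4 - p//100 + p//400) mod 7 = (2020 + 505 - 20 + 5) mod 7 = 2510 mod 7 = 4 -> Friday (Mon=0 ... Sun=6)
Days before October (Jan-Sep): 273 days
Weekday index = (4 + 273) mod 7 = 4

Friday


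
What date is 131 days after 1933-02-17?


Start: 1933-02-17, add 131 days
February 1933 has 28 days: 28 - 17 = 11 days to February 28 -> 120 left
March 1933 has 31 days -> 89 left
April 1933 has 30 days -> 59 left
May 1933 has 31 days -> 28 left
June 1933: 28 <= 30 -> lands on June 28

Result: 1933-06-28


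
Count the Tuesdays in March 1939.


March 1939 has 31 days
Anchor: Jan 1, 1939. With p = 1939 - 1 = 1938: (p + p//4 - p//100 + p//400) mod 7 = (1938 + 484 - 19 + 4) mod 7 = 2407 mod 7 = 6 -> Sunday (Mon=0 ... Sun=6)
Days before March (Jan-Feb): 59; March 1 index = (6 + 59) mod 7 = 2 -> Wednesday
First Tuesday is March 7
Tuesdays: 7, 14, 21, 28

4 Tuesdays


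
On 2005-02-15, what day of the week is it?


Date: February 15, 2005
Anchor: Jan 1, 2005. With p = 2005 - 1 = 2004: (p + p//4 - p//100 + p//400) mod 7 = (2004 + 501 - 20 + 5) mod 7 = 2490 mod 7 = 5 -> Saturday (Mon=0 ... Sun=6)
Days before February (Jan): 31; offset = 31 + 15 - 1 = 45
Weekday index = (5 + 45) mod 7 = 1

Day of the week: Tuesday


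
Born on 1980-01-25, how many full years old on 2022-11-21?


Birth: 1980-01-25
Reference: 2022-11-21
Year difference: 2022 - 1980 = 42

42 years old


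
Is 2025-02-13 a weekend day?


Anchor: Jan 1, 2025. With p = 2025 - 1 = 2024: (p + p//4 - p//100 + p//400) mod 7 = (2024 + 506 - 20 + 5) mod 7 = 2515 mod 7 = 2 -> Wednesday (Mon=0 ... Sun=6)
Day of year: 44; offset = 43
Weekday index = (2 + 43) mod 7 = 3 -> Thursday
Weekend days: Saturday, Sunday

No


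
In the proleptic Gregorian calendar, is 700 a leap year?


Gregorian leap year rule: divisible by 4, but not by 100, unless also by 400.
700 is divisible by 100 but not 400 -> not a leap year

No


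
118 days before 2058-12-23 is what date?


Start: 2058-12-23, subtract 118 days
Back 23 days from December 23 reaches November 30, 2058 -> 95 left
November 2058 has 30 days -> back to October 31, 2058 -> 65 left
October 2058 has 31 days -> back to September 30, 2058 -> 34 left
September 2058 has 30 days -> back to August 31, 2058 -> 4 left
August 2058: 31 - 4 = 27 -> lands on August 27

Result: 2058-08-27


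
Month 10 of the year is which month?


Month 10 of 12

October


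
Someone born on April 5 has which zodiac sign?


Date: April 5
Conventional tropical zodiac dates: Aries from March 21 onward; Taurus starts April 20
April 5 falls within the Aries range

Aries


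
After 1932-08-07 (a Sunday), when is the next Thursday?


Current: Sunday
Target: Thursday
Days ahead: 4

Next Thursday: 1932-08-11


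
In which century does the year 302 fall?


Century = (year - 1) // 100 + 1
= (302 - 1) // 100 + 1
= 301 // 100 + 1
= 3 + 1

4th century


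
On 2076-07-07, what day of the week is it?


Date: July 7, 2076
Anchor: Jan 1, 2076. With p = 2076 - 1 = 2075: (p + p//4 - p//100 + p//400) mod 7 = (2075 + 518 - 20 + 5) mod 7 = 2578 mod 7 = 2 -> Wednesday (Mon=0 ... Sun=6)
Days before July (Jan-Jun): 182; offset = 182 + 7 - 1 = 188
Weekday index = (2 + 188) mod 7 = 1

Day of the week: Tuesday


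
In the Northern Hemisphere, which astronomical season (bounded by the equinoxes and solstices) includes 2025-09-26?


Date: September 26
Astronomical Autumn (approx.; exact equinox/solstice day varies by year): September 22 to December 20
September 26 falls within the Autumn window

Autumn


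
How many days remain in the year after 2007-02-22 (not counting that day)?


Day of year: 53 of 365
Remaining = 365 - 53

312 days


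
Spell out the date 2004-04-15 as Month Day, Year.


ISO 2004-04-15 parses as year=2004, month=04, day=15
Month 4 -> April

April 15, 2004


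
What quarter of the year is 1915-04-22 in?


Month: April (month 4)
Q1: Jan-Mar, Q2: Apr-Jun, Q3: Jul-Sep, Q4: Oct-Dec

Q2


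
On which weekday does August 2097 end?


August 2097 has 31 days
Anchor: Jan 1, 2097. With p = 2097 - 1 = 2096: (p + p//4 - p//100 + p//400) mod 7 = (2096 + 524 - 20 + 5) mod 7 = 2605 mod 7 = 1 -> Tuesday (Mon=0 ... Sun=6)
Days before August (Jan-Jul): 212; August 1 index = (1 + 212) mod 7 = 3 -> Thursday
Last day offset: 31 - 1 = 30 days
Weekday index = (3 + 30) mod 7 = 5

Saturday, August 31


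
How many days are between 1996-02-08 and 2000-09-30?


From 1996-02-08 to 2000-09-30
1996-02-08: days before February = 31; day of year = 31 + 8 = 39
2000-09-30: days before September = 31 + 29 + 31 + 30 + 31 + 30 + 31 + 31 = 244 (2000 is a leap year); day of year = 244 + 30 = 274
Rest of 1996: 366 - 39 = 327
Full years 1997 (365), 1998 (365), 1999 (365): 1095
Total = 327 + 1095 + 274 = 1696

1696 days


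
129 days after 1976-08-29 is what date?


Start: 1976-08-29, add 129 days
August 1976 has 31 days: 31 - 29 = 2 days to August 31 -> 127 left
September 1976 has 30 days -> 97 left
October 1976 has 31 days -> 66 left
November 1976 has 30 days -> 36 left
December 1976 has 31 days -> 5 left
January 1977: 5 <= 31 -> lands on January 5

Result: 1977-01-05


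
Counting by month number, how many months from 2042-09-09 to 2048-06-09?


From September 2042 to June 2048
6 years * 12 = 72 months, minus 3 months = 69

69 months


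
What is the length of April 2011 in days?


April 2011

30 days


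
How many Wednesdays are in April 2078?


April 2078 has 30 days
Anchor: Jan 1, 2078. With p = 2078 - 1 = 2077: (p + p//4 - p//100 + p//400) mod 7 = (2077 + 519 - 20 + 5) mod 7 = 2581 mod 7 = 5 -> Saturday (Mon=0 ... Sun=6)
Days before April (Jan-Mar): 90; April 1 index = (5 + 90) mod 7 = 4 -> Friday
First Wednesday is April 6
Wednesdays: 6, 13, 20, 27

4 Wednesdays


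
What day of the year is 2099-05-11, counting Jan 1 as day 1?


Date: May 11, 2099
Days in months 1 through 4: 120
Plus 11 days in May

Day of year: 131


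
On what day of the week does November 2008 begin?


Target: November 1, 2008
Anchor: Jan 1, 2008. With p = 2008 - 1 = 2007: (p + p//4 - p//100 + p//400) mod 7 = (2007 + 501 - 20 + 5) mod 7 = 2493 mod 7 = 1 -> Tuesday (Mon=0 ... Sun=6)
Days before November (Jan-Oct): 305 days
Weekday index = (1 + 305) mod 7 = 5

Saturday


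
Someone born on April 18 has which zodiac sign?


Date: April 18
Conventional tropical zodiac dates: Aries from March 21 onward; Taurus starts April 20
April 18 falls within the Aries range

Aries


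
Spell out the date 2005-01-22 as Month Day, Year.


ISO 2005-01-22 parses as year=2005, month=01, day=22
Month 1 -> January

January 22, 2005


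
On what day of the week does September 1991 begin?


Target: September 1, 1991
Anchor: Jan 1, 1991. With p = 1991 - 1 = 1990: (p + p//4 - p//100 + p//400) mod 7 = (1990 + 497 - 19 + 4) mod 7 = 2472 mod 7 = 1 -> Tuesday (Mon=0 ... Sun=6)
Days before September (Jan-Aug): 243 days
Weekday index = (1 + 243) mod 7 = 6

Sunday


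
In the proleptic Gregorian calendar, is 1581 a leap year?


Gregorian leap year rule: divisible by 4, but not by 100, unless also by 400.
1581 is not divisible by 4 -> not a leap year

No


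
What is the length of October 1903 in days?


October 1903

31 days


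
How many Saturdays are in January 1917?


January 1917 has 31 days
Anchor: Jan 1, 1917. With p = 1917 - 1 = 1916: (p + p//4 - p//100 + p//400) mod 7 = (1916 + 479 - 19 + 4) mod 7 = 2380 mod 7 = 0 -> Monday (Mon=0 ... Sun=6)
January 1 is the anchor itself -> Monday
First Saturday is January 6
Saturdays: 6, 13, 20, 27

4 Saturdays


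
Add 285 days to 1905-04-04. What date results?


Start: 1905-04-04, add 285 days
April 1905 has 30 days: 30 - 4 = 26 days to April 30 -> 259 left
May 1905 has 31 days -> 228 left
June 1905 has 30 days -> 198 left
July 1905 has 31 days -> 167 left
August 1905 has 31 days -> 136 left
September 1905 has 30 days -> 106 left
October 1905 has 31 days -> 75 left
November 1905 has 30 days -> 45 left
December 1905 has 31 days -> 14 left
January 1906: 14 <= 31 -> lands on January 14

Result: 1906-01-14


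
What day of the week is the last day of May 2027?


May 2027 has 31 days
Anchor: Jan 1, 2027. With p = 2027 - 1 = 2026: (p + p//4 - p//100 + p//400) mod 7 = (2026 + 506 - 20 + 5) mod 7 = 2517 mod 7 = 4 -> Friday (Mon=0 ... Sun=6)
Days before May (Jan-Apr): 120; May 1 index = (4 + 120) mod 7 = 5 -> Saturday
Last day offset: 31 - 1 = 30 days
Weekday index = (5 + 30) mod 7 = 0

Monday, May 31


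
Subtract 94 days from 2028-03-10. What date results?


Start: 2028-03-10, subtract 94 days
Back 10 days from March 10 reaches February 29, 2028 -> 84 left
February 2028 has 29 days -> back to January 31, 2028 -> 55 left
January 2028 has 31 days -> back to December 31, 2027 -> 24 left
December 2027: 31 - 24 = 7 -> lands on December 7

Result: 2027-12-07


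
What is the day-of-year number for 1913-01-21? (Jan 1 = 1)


Date: January 21, 1913
No months before January
Plus 21 days in January

Day of year: 21


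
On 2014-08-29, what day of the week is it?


Date: August 29, 2014
Anchor: Jan 1, 2014. With p = 2014 - 1 = 2013: (p + p//4 - p//100 + p//400) mod 7 = (2013 + 503 - 20 + 5) mod 7 = 2501 mod 7 = 2 -> Wednesday (Mon=0 ... Sun=6)
Days before August (Jan-Jul): 212; offset = 212 + 29 - 1 = 240
Weekday index = (2 + 240) mod 7 = 4

Day of the week: Friday


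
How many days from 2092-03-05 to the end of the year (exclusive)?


Day of year: 65 of 366
Remaining = 366 - 65

301 days


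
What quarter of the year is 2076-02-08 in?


Month: February (month 2)
Q1: Jan-Mar, Q2: Apr-Jun, Q3: Jul-Sep, Q4: Oct-Dec

Q1


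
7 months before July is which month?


July is month 7
7 - 7 = 0; wrap: 0 + 12 = 12

December


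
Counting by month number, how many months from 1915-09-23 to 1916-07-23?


From September 1915 to July 1916
1 year * 12 = 12 months, minus 2 months = 10

10 months


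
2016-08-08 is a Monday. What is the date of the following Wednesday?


Current: Monday
Target: Wednesday
Days ahead: 2

Next Wednesday: 2016-08-10


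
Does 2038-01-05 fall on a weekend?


Anchor: Jan 1, 2038. With p = 2038 - 1 = 2037: (p + p//4 - p//100 + p//400) mod 7 = (2037 + 509 - 20 + 5) mod 7 = 2531 mod 7 = 4 -> Friday (Mon=0 ... Sun=6)
Day of year: 5; offset = 4
Weekday index = (4 + 4) mod 7 = 1 -> Tuesday
Weekend days: Saturday, Sunday

No


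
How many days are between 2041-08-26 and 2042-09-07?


From 2041-08-26 to 2042-09-07
2041-08-26: days before August = 31 + 28 + 31 + 30 + 31 + 30 + 31 = 212 (2041 is not a leap year); day of year = 212 + 26 = 238
2042-09-07: days before September = 31 + 28 + 31 + 30 + 31 + 30 + 31 + 31 = 243 (2042 is not a leap year); day of year = 243 + 7 = 250
Rest of 2041: 365 - 238 = 127
Total = 127 + 250 = 377

377 days


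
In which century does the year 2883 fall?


Century = (year - 1) // 100 + 1
= (2883 - 1) // 100 + 1
= 2882 // 100 + 1
= 28 + 1

29th century


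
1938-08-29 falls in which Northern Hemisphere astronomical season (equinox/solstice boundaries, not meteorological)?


Date: August 29
Astronomical Summer (approx.; exact equinox/solstice day varies by year): June 21 to September 21
August 29 falls within the Summer window

Summer


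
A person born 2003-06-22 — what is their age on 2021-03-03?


Birth: 2003-06-22
Reference: 2021-03-03
Year difference: 2021 - 2003 = 18
Birthday not yet reached in 2021, subtract 1

17 years old


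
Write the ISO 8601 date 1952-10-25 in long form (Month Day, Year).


ISO 1952-10-25 parses as year=1952, month=10, day=25
Month 10 -> October

October 25, 1952


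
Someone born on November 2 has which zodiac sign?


Date: November 2
Conventional tropical zodiac dates: Scorpio from October 23 onward; Sagittarius starts November 22
November 2 falls within the Scorpio range

Scorpio


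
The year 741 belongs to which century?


Century = (year - 1) // 100 + 1
= (741 - 1) // 100 + 1
= 740 // 100 + 1
= 7 + 1

8th century


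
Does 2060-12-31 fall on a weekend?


Anchor: Jan 1, 2060. With p = 2060 - 1 = 2059: (p + p//4 - p//100 + p//400) mod 7 = (2059 + 514 - 20 + 5) mod 7 = 2558 mod 7 = 3 -> Thursday (Mon=0 ... Sun=6)
Day of year: 366; offset = 365
Weekday index = (3 + 365) mod 7 = 4 -> Friday
Weekend days: Saturday, Sunday

No


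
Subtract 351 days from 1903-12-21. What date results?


Start: 1903-12-21, subtract 351 days
Back 21 days from December 21 reaches November 30, 1903 -> 330 left
November 1903 has 30 days -> back to October 31, 1903 -> 300 left
October 1903 has 31 days -> back to September 30, 1903 -> 269 left
September 1903 has 30 days -> back to August 31, 1903 -> 239 left
August 1903 has 31 days -> back to July 31, 1903 -> 208 left
July 1903 has 31 days -> back to June 30, 1903 -> 177 left
June 1903 has 30 days -> back to May 31, 1903 -> 147 left
May 1903 has 31 days -> back to April 30, 1903 -> 116 left
April 1903 has 30 days -> back to March 31, 1903 -> 86 left
March 1903 has 31 days -> back to February 28, 1903 -> 55 left
February 1903 has 28 days -> back to January 31, 1903 -> 27 left
January 1903: 31 - 27 = 4 -> lands on January 4

Result: 1903-01-04


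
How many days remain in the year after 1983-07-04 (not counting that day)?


Day of year: 185 of 365
Remaining = 365 - 185

180 days
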